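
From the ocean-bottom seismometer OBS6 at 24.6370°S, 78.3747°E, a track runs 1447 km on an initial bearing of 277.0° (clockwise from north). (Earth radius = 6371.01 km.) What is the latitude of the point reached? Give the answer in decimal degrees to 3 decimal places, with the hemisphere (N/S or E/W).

δ = d/R = 1447/6371.01 = 0.227123 rad
φ₂ = arcsin(sin φ₁ cos δ + cos φ₁ sin δ cos θ)
   = arcsin(-0.41687·0.97432 + 0.90897·0.22517·0.12187) = -22.40916°
λ₂ = λ₁ + atan2(sin θ sin δ cos φ₁, cos δ − sin φ₁ sin φ₂) = 64.38471°

22.409°S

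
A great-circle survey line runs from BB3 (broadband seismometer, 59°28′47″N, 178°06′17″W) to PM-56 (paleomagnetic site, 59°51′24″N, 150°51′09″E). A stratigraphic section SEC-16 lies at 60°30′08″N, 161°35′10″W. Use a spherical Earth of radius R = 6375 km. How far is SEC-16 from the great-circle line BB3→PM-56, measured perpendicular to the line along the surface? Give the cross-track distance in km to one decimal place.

BB3: φ = +59.47972°, λ = -178.10472°
PM-56: φ = +59.85667°, λ = +150.85250°
SEC-16: φ = +60.50222°, λ = -161.58611°
δ₁₃ = central angle BB3→SEC-16 = 0.144901 rad  (haversine)
θ₁₃ = bearing BB3→SEC-16 = 75.828°,  θ₁₂ = bearing BB3→PM-56 = 284.824°
dₓₜ = R·arcsin(sin δ₁₃ · sin(θ₁₃ − θ₁₂)) = 6375·arcsin(0.14439·sin(-208.995°)) = 446.572 km
|dₓₜ| = 446.572 km

446.6 km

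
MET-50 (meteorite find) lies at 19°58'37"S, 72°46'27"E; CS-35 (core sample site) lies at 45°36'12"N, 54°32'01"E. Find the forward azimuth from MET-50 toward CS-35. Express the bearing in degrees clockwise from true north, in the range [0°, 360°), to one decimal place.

346.3°

MET-50: φ = -19.97694°, λ = +72.77417°
CS-35: φ = +45.60333°, λ = +54.53361°
Δλ = -18.2406°
y = sin Δλ · cos φ₂ = -0.218987
x = cos φ₁ sin φ₂ − sin φ₁ cos φ₂ cos Δλ = 0.898531
θ = atan2(y, x) = -13.6969° → 346.3031° (mod 360°)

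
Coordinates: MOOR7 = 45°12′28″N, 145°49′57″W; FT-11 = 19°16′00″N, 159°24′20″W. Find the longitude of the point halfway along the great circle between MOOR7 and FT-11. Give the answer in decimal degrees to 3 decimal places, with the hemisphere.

MOOR7: φ = +45.20778°, λ = -145.83250°
FT-11: φ = +19.26667°, λ = -159.40556°
Bx = cos φ₂ cos Δλ = 0.917629,  By = cos φ₂ sin Δλ = -0.221541
φₘ = atan2(sin φ₁ + sin φ₂, √((cos φ₁ + Bx)² + By²)) = 32.41540°
λₘ = λ₁ + atan2(By, cos φ₁ + Bx) = -153.60933°

153.609°W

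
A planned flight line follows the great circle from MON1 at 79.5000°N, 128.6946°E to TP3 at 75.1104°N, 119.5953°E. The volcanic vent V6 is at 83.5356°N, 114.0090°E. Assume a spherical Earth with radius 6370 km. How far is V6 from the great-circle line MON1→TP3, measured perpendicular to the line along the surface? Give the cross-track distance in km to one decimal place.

387.7 km

δ₁₃ = central angle MON1→V6 = 0.079390 rad  (haversine)
θ₁₃ = bearing MON1→V6 = 338.906°,  θ₁₂ = bearing MON1→TP3 = 208.984°
dₓₜ = R·arcsin(sin δ₁₃ · sin(θ₁₃ − θ₁₂)) = 6370·arcsin(0.07931·sin(129.922°)) = 387.674 km
|dₓₜ| = 387.674 km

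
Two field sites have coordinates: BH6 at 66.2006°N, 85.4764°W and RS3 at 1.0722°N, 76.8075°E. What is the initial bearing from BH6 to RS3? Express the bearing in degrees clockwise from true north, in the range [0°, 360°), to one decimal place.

19.1°

Δλ = 162.2839°
y = sin Δλ · cos φ₂ = 0.304247
x = cos φ₁ sin φ₂ − sin φ₁ cos φ₂ cos Δλ = 0.878971
θ = atan2(y, x) = 19.0928° → 19.0928° (mod 360°)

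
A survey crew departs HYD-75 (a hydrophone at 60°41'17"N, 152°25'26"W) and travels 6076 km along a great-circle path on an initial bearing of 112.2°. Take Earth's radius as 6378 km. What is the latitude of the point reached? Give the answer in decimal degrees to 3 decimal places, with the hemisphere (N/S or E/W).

HYD-75: φ = +60.68806°, λ = -152.42389°
δ = d/R = 6076/6378 = 0.952650 rad
φ₂ = arcsin(sin φ₁ cos δ + cos φ₁ sin δ cos θ)
   = arcsin(0.87197·0.57953 + 0.48956·0.81495·-0.37784) = 20.76767°
λ₂ = λ₁ + atan2(sin θ sin δ cos φ₁, cos δ − sin φ₁ sin φ₂) = -98.62253°

20.768°N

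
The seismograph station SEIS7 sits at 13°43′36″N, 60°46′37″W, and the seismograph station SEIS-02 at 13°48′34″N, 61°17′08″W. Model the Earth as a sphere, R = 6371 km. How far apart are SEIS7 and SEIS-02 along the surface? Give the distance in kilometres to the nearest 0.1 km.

55.7 km

SEIS7: φ = +13.72667°, λ = -60.77694°
SEIS-02: φ = +13.80944°, λ = -61.28556°
Δφ = 0.0828°,  Δλ = -0.5086°
a = sin²(Δφ/2) + cos φ₁ cos φ₂ sin²(Δλ/2) = 0.000019
c = 2·arcsin(√a) = 0.008742 rad = 0.5009°
d = R·c = 6371 × 0.008742 = 55.7 km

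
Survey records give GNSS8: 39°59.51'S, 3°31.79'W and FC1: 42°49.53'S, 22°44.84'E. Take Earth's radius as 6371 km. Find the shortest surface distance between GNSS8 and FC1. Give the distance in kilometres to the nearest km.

2205 km

GNSS8: φ = -39.99183°, λ = -3.52983°
FC1: φ = -42.82550°, λ = +22.74733°
Δφ = -2.8337°,  Δλ = 26.2772°
a = sin²(Δφ/2) + cos φ₁ cos φ₂ sin²(Δλ/2) = 0.029644
c = 2·arcsin(√a) = 0.346074 rad = 19.8286°
d = R·c = 6371 × 0.346074 = 2204.8 km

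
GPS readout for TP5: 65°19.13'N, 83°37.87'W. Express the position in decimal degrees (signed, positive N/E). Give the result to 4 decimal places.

+65.3188°, -83.6312°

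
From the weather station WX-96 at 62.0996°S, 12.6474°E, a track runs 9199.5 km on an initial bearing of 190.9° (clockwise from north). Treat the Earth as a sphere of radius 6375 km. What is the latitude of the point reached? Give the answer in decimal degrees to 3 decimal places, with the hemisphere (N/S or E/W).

34.634°S

δ = d/R = 9199.5/6375 = 1.443059 rad
φ₂ = arcsin(sin φ₁ cos δ + cos φ₁ sin δ cos θ)
   = arcsin(-0.88376·0.12739 + 0.46794·0.99185·-0.98196) = -34.63406°
λ₂ = λ₁ + atan2(sin θ sin δ cos φ₁, cos δ − sin φ₁ sin φ₂) = -154.17634°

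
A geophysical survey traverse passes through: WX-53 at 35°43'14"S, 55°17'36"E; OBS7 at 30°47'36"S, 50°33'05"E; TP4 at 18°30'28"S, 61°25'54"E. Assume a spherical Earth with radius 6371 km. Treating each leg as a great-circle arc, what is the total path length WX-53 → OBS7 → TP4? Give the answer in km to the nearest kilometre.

WX-53: φ = -35.72056°, λ = +55.29333°
OBS7: φ = -30.79333°, λ = +50.55139°
TP4: φ = -18.50778°, λ = +61.43167°
WX-53→OBS7: c = 0.110352 rad, d = 703.05 km
OBS7→TP4: c = 0.274887 rad, d = 1751.30 km
Total = 703.05 + 1751.30 = 2454.35 km

2454 km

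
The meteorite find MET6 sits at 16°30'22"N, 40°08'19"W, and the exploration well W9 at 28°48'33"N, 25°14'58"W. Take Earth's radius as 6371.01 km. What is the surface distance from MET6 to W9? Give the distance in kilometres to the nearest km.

MET6: φ = +16.50611°, λ = -40.13861°
W9: φ = +28.80917°, λ = -25.24944°
Δφ = 12.3031°,  Δλ = 14.8892°
a = sin²(Δφ/2) + cos φ₁ cos φ₂ sin²(Δλ/2) = 0.025587
c = 2·arcsin(√a) = 0.321296 rad = 18.4089°
d = R·c = 6371.01 × 0.321296 = 2047.0 km

2047 km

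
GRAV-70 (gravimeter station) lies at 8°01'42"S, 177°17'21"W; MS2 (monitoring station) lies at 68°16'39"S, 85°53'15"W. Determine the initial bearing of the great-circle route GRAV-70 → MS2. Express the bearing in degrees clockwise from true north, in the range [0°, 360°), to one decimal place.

GRAV-70: φ = -8.02833°, λ = -177.28917°
MS2: φ = -68.27750°, λ = -85.88750°
Δλ = 91.4017°
y = sin Δλ · cos φ₂ = 0.370001
x = cos φ₁ sin φ₂ − sin φ₁ cos φ₂ cos Δλ = -0.921147
θ = atan2(y, x) = 158.1159° → 158.1159° (mod 360°)

158.1°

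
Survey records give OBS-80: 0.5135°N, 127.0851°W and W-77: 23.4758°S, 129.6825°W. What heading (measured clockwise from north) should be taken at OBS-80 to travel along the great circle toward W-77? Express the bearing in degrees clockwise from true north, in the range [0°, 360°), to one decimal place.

185.8°

Δλ = -2.5974°
y = sin Δλ · cos φ₂ = -0.041567
x = cos φ₁ sin φ₂ − sin φ₁ cos φ₂ cos Δλ = -0.406558
θ = atan2(y, x) = -174.1623° → 185.8377° (mod 360°)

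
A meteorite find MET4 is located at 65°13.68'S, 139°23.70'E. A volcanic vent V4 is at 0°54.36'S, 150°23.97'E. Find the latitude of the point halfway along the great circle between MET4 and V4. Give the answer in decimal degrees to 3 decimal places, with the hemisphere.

MET4: φ = -65.22800°, λ = +139.39500°
V4: φ = -0.90600°, λ = +150.39950°
Bx = cos φ₂ cos Δλ = 0.981489,  By = cos φ₂ sin Δλ = 0.190862
φₘ = atan2(sin φ₁ + sin φ₂, √((cos φ₁ + Bx)² + By²)) = -33.16771°
λₘ = λ₁ + atan2(By, cos φ₁ + Bx) = 147.15556°

33.168°S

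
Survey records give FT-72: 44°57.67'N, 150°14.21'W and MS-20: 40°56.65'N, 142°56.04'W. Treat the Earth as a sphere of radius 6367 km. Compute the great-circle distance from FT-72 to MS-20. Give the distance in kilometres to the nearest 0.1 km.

742.5 km

FT-72: φ = +44.96117°, λ = -150.23683°
MS-20: φ = +40.94417°, λ = -142.93400°
Δφ = -4.0170°,  Δλ = 7.3028°
a = sin²(Δφ/2) + cos φ₁ cos φ₂ sin²(Δλ/2) = 0.003396
c = 2·arcsin(√a) = 0.116619 rad = 6.6818°
d = R·c = 6367 × 0.116619 = 742.5 km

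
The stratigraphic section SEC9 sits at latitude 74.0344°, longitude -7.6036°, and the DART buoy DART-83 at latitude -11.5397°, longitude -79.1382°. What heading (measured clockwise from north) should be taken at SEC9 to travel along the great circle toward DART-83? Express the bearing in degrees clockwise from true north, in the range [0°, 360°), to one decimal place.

249.2°

Δλ = -71.5346°
y = sin Δλ · cos φ₂ = -0.929342
x = cos φ₁ sin φ₂ − sin φ₁ cos φ₂ cos Δλ = -0.353384
θ = atan2(y, x) = -110.8194° → 249.1806° (mod 360°)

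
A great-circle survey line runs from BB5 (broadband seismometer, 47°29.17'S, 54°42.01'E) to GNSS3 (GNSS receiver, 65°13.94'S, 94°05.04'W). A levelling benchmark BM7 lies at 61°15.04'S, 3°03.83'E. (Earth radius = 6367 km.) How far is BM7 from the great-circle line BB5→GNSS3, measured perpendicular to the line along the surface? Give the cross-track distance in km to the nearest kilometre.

1785 km

BB5: φ = -47.48617°, λ = +54.70017°
GNSS3: φ = -65.23233°, λ = -94.08400°
BM7: φ = -61.25067°, λ = +3.06383°
δ₁₃ = central angle BB5→BM7 = 0.558630 rad  (haversine)
θ₁₃ = bearing BB5→BM7 = 225.360°,  θ₁₂ = bearing BB5→GNSS3 = 193.895°
dₓₜ = R·arcsin(sin δ₁₃ · sin(θ₁₃ − θ₁₂)) = 6367·arcsin(0.53003·sin(31.465°)) = 1784.788 km
|dₓₜ| = 1784.788 km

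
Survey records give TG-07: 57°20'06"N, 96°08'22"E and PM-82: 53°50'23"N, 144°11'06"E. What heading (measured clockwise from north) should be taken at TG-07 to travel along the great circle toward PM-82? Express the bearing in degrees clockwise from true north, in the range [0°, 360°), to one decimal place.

TG-07: φ = +57.33500°, λ = +96.13944°
PM-82: φ = +53.83972°, λ = +144.18500°
Δλ = 48.0456°
y = sin Δλ · cos φ₂ = 0.438803
x = cos φ₁ sin φ₂ − sin φ₁ cos φ₂ cos Δλ = 0.103678
θ = atan2(y, x) = 76.7062° → 76.7062° (mod 360°)

76.7°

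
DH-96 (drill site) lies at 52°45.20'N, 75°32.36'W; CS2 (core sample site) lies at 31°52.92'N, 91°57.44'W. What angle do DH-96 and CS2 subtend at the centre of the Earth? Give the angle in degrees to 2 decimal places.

24.02°

DH-96: φ = +52.75333°, λ = -75.53933°
CS2: φ = +31.88200°, λ = -91.95733°
Δφ = -20.8713°,  Δλ = -16.4180°
a = sin²(Δφ/2) + cos φ₁ cos φ₂ sin²(Δλ/2) = 0.043286
c = 2·arcsin(√a) = 0.419170 rad = 24.0167°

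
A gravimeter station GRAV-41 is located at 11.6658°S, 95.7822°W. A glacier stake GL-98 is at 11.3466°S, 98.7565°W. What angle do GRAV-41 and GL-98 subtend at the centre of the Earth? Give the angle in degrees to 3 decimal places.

2.932°

Δφ = 0.3192°,  Δλ = -2.9743°
a = sin²(Δφ/2) + cos φ₁ cos φ₂ sin²(Δλ/2) = 0.000654
c = 2·arcsin(√a) = 0.051172 rad = 2.9319°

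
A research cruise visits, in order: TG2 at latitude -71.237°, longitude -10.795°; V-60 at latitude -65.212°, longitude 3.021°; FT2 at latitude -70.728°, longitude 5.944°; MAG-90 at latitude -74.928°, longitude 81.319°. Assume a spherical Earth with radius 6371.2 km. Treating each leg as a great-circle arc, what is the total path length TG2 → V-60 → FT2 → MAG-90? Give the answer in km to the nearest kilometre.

3843 km

TG2→V-60: c = 0.137407 rad, d = 875.45 km
V-60→FT2: c = 0.098127 rad, d = 625.19 km
FT2→MAG-90: c = 0.367691 rad, d = 2342.63 km
Total = 875.45 + 625.19 + 2342.63 = 3843.27 km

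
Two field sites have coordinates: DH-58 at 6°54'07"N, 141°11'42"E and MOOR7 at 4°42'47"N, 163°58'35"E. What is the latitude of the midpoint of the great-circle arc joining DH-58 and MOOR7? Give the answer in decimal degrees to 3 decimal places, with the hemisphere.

5.923°N

DH-58: φ = +6.90194°, λ = +141.19500°
MOOR7: φ = +4.71306°, λ = +163.97639°
Bx = cos φ₂ cos Δλ = 0.918871,  By = cos φ₂ sin Δλ = 0.385907
φₘ = atan2(sin φ₁ + sin φ₂, √((cos φ₁ + Bx)² + By²)) = 5.92337°
λₘ = λ₁ + atan2(By, cos φ₁ + Bx) = 152.60812°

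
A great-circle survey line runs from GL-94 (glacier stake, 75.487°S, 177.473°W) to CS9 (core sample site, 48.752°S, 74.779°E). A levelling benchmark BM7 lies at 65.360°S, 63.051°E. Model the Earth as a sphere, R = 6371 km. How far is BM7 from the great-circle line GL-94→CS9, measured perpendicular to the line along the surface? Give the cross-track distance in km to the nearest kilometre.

1121 km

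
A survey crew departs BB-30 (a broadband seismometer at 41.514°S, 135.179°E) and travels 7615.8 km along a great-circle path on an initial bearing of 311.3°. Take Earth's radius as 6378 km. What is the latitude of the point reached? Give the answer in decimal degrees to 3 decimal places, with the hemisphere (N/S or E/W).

12.458°N

δ = d/R = 7615.8/6378 = 1.194073 rad
φ₂ = arcsin(sin φ₁ cos δ + cos φ₁ sin δ cos θ)
   = arcsin(-0.66280·0.36788 + 0.74879·0.92988·0.66000) = 12.45779°
λ₂ = λ₁ + atan2(sin θ sin δ cos φ₁, cos δ − sin φ₁ sin φ₂) = 89.50084°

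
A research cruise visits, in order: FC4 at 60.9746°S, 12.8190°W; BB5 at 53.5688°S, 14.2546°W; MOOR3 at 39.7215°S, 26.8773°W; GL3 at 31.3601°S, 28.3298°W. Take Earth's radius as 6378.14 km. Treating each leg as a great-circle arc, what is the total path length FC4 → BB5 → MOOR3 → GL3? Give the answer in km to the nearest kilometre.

3581 km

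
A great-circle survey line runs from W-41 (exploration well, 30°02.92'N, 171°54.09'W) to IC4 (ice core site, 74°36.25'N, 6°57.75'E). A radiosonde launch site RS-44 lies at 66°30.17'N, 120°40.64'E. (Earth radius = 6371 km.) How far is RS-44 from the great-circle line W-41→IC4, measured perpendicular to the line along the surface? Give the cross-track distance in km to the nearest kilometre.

2429 km

W-41: φ = +30.04867°, λ = -171.90150°
IC4: φ = +74.60417°, λ = +6.96250°
RS-44: φ = +66.50283°, λ = +120.67733°
δ₁₃ = central angle W-41→RS-44 = 0.937601 rad  (haversine)
θ₁₃ = bearing W-41→RS-44 = 332.827°,  θ₁₂ = bearing W-41→IC4 = 0.312°
dₓₜ = R·arcsin(sin δ₁₃ · sin(θ₁₃ − θ₁₂)) = 6371·arcsin(0.80614·sin(332.516°)) = -2428.664 km
|dₓₜ| = 2428.664 km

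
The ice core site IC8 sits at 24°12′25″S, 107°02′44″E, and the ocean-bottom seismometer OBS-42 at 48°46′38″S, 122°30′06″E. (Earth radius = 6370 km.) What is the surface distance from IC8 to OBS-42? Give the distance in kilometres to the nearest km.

IC8: φ = -24.20694°, λ = +107.04556°
OBS-42: φ = -48.77722°, λ = +122.50167°
Δφ = -24.5703°,  Δλ = 15.4561°
a = sin²(Δφ/2) + cos φ₁ cos φ₂ sin²(Δλ/2) = 0.056142
c = 2·arcsin(√a) = 0.478438 rad = 27.4125°
d = R·c = 6370 × 0.478438 = 3047.7 km

3048 km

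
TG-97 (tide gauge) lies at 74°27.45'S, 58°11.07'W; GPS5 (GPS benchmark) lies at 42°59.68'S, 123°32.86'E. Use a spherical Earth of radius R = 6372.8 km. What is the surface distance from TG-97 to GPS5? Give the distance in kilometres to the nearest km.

TG-97: φ = -74.45750°, λ = -58.18450°
GPS5: φ = -42.99467°, λ = +123.54767°
Δφ = 31.4628°,  Δλ = -178.2678°
a = sin²(Δφ/2) + cos φ₁ cos φ₂ sin²(Δλ/2) = 0.269451
c = 2·arcsin(√a) = 1.091565 rad = 62.5421°
d = R·c = 6372.8 × 1.091565 = 6956.3 km

6956 km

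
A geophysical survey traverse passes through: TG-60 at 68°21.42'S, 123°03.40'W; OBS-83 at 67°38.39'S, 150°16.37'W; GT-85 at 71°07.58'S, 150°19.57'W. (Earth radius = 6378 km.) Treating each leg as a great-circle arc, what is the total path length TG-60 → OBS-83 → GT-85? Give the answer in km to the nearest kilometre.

TG-60: φ = -68.35700°, λ = -123.05667°
OBS-83: φ = -67.63983°, λ = -150.27283°
GT-85: φ = -71.12633°, λ = -150.32617°
TG-60→OBS-83: c = 0.176936 rad, d = 1128.50 km
OBS-83→GT-85: c = 0.060852 rad, d = 388.11 km
Total = 1128.50 + 388.11 = 1516.61 km

1517 km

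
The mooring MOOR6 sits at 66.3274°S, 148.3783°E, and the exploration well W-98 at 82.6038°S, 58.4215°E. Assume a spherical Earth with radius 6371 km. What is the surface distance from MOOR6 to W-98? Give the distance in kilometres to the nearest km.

Δφ = -16.2764°,  Δλ = -89.9568°
a = sin²(Δφ/2) + cos φ₁ cos φ₂ sin²(Δλ/2) = 0.045863
c = 2·arcsin(√a) = 0.431658 rad = 24.7322°
d = R·c = 6371 × 0.431658 = 2750.1 km

2750 km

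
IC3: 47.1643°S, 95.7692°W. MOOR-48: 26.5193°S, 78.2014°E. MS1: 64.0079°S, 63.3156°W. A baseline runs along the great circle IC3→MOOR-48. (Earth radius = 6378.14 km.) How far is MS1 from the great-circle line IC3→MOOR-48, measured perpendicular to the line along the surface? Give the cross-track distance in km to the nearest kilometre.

1289 km

δ₁₃ = central angle IC3→MS1 = 0.426147 rad  (haversine)
θ₁₃ = bearing IC3→MS1 = 145.325°,  θ₁₂ = bearing IC3→MOOR-48 = 174.386°
dₓₜ = R·arcsin(sin δ₁₃ · sin(θ₁₃ − θ₁₂)) = 6378.14·arcsin(0.41337·sin(-29.060°)) = -1289.398 km
|dₓₜ| = 1289.398 km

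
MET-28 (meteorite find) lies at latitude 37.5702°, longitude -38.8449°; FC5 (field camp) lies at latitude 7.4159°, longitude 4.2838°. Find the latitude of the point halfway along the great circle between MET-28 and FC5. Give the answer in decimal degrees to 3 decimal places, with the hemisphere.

23.980°N

Bx = cos φ₂ cos Δλ = 0.723715,  By = cos φ₂ sin Δλ = 0.677921
φₘ = atan2(sin φ₁ + sin φ₂, √((cos φ₁ + Bx)² + By²)) = 23.97967°
λₘ = λ₁ + atan2(By, cos φ₁ + Bx) = -14.75632°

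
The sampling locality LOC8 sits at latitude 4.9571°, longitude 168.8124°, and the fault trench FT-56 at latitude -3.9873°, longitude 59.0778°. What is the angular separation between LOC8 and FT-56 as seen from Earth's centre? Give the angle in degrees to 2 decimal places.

109.97°

Δφ = -8.9444°,  Δλ = -109.7346°
a = sin²(Δφ/2) + cos φ₁ cos φ₂ sin²(Δλ/2) = 0.670798
c = 2·arcsin(√a) = 1.919410 rad = 109.9741°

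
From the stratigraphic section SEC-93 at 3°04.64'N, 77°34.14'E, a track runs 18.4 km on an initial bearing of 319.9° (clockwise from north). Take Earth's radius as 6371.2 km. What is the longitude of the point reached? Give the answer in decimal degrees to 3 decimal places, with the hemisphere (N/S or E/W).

77.462°E

SEC-93: φ = +3.07733°, λ = +77.56900°
δ = d/R = 18.4/6371.2 = 0.002888 rad
φ₂ = arcsin(sin φ₁ cos δ + cos φ₁ sin δ cos θ)
   = arcsin(0.05368·1.00000 + 0.99856·0.00289·0.76492) = 3.20390°
λ₂ = λ₁ + atan2(sin θ sin δ cos φ₁, cos δ − sin φ₁ sin φ₂) = 77.46225°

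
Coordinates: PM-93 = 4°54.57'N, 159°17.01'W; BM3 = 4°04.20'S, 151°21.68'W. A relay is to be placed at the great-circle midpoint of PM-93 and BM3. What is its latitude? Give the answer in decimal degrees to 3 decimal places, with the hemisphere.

0.421°N

PM-93: φ = +4.90950°, λ = -159.28350°
BM3: φ = -4.07000°, λ = -151.36133°
Bx = cos φ₂ cos Δλ = 0.987958,  By = cos φ₂ sin Δλ = 0.137480
φₘ = atan2(sin φ₁ + sin φ₂, √((cos φ₁ + Bx)² + By²)) = 0.42076°
λₘ = λ₁ + atan2(By, cos φ₁ + Bx) = -155.32013°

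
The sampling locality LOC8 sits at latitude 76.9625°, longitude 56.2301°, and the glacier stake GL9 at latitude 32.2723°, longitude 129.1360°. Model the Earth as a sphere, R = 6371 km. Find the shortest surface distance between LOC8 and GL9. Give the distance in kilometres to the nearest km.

Δφ = -44.6902°,  Δλ = 72.9059°
a = sin²(Δφ/2) + cos φ₁ cos φ₂ sin²(Δλ/2) = 0.211877
c = 2·arcsin(√a) = 0.956668 rad = 54.8130°
d = R·c = 6371 × 0.956668 = 6094.9 km

6095 km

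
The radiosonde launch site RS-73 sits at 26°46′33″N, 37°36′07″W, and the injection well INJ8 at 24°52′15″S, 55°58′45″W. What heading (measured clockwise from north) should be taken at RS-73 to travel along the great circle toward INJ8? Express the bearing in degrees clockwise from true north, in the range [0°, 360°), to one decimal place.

200.5°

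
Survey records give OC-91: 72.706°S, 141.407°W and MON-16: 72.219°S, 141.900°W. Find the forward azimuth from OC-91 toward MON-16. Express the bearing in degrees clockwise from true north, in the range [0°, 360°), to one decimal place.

Δλ = -0.4930°
y = sin Δλ · cos φ₂ = -0.002628
x = cos φ₁ sin φ₂ − sin φ₁ cos φ₂ cos Δλ = 0.008489
θ = atan2(y, x) = -17.1991° → 342.8009° (mod 360°)

342.8°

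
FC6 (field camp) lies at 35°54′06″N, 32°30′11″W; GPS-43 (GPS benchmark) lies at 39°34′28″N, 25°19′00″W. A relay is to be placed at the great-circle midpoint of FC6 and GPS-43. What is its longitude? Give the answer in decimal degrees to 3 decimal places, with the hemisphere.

FC6: φ = +35.90167°, λ = -32.50306°
GPS-43: φ = +39.57444°, λ = -25.31667°
Bx = cos φ₂ cos Δλ = 0.764742,  By = cos φ₂ sin Δλ = 0.096425
φₘ = atan2(sin φ₁ + sin φ₂, √((cos φ₁ + Bx)² + By²)) = 37.79261°
λₘ = λ₁ + atan2(By, cos φ₁ + Bx) = -28.99914°

28.999°W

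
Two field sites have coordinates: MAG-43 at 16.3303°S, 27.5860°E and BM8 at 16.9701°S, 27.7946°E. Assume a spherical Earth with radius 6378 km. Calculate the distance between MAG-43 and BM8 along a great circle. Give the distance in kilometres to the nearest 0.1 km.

74.6 km

Δφ = -0.6398°,  Δλ = 0.2086°
a = sin²(Δφ/2) + cos φ₁ cos φ₂ sin²(Δλ/2) = 0.000034
c = 2·arcsin(√a) = 0.011699 rad = 0.6703°
d = R·c = 6378 × 0.011699 = 74.6 km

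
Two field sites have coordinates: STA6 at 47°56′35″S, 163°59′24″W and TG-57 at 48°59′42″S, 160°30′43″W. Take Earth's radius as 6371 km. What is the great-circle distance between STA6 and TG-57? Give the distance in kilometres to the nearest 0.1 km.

281.8 km

STA6: φ = -47.94306°, λ = -163.99000°
TG-57: φ = -48.99500°, λ = -160.51194°
Δφ = -1.0519°,  Δλ = 3.4781°
a = sin²(Δφ/2) + cos φ₁ cos φ₂ sin²(Δλ/2) = 0.000489
c = 2·arcsin(√a) = 0.044232 rad = 2.5343°
d = R·c = 6371 × 0.044232 = 281.8 km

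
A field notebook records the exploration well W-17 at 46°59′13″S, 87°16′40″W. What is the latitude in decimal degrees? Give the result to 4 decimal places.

46.9869°S

46° + 59′/60 + 13″/3600 = 46 + 0.98333 + 0.00361 = 46.9869°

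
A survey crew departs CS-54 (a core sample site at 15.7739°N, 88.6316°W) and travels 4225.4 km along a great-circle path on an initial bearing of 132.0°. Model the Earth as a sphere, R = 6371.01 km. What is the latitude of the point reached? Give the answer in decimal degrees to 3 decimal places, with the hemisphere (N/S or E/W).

10.500°S

δ = d/R = 4225.4/6371.01 = 0.663223 rad
φ₂ = arcsin(sin φ₁ cos δ + cos φ₁ sin δ cos θ)
   = arcsin(0.27184·0.78801 + 0.96234·0.61566·-0.66913) = -10.49960°
λ₂ = λ₁ + atan2(sin θ sin δ cos φ₁, cos δ − sin φ₁ sin φ₂) = -60.90096°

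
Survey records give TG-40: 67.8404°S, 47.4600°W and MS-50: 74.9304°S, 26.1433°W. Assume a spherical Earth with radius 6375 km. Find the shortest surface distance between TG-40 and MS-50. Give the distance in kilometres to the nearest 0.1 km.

Δφ = -7.0900°,  Δλ = 21.3167°
a = sin²(Δφ/2) + cos φ₁ cos φ₂ sin²(Δλ/2) = 0.007178
c = 2·arcsin(√a) = 0.169647 rad = 9.7201°
d = R·c = 6375 × 0.169647 = 1081.5 km

1081.5 km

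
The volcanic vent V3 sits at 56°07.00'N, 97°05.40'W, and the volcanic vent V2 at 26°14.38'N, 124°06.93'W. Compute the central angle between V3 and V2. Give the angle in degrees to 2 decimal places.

35.66°

V3: φ = +56.11667°, λ = -97.09000°
V2: φ = +26.23967°, λ = -124.11550°
Δφ = -29.8770°,  Δλ = -27.0255°
a = sin²(Δφ/2) + cos φ₁ cos φ₂ sin²(Δλ/2) = 0.093753
c = 2·arcsin(√a) = 0.622380 rad = 35.6598°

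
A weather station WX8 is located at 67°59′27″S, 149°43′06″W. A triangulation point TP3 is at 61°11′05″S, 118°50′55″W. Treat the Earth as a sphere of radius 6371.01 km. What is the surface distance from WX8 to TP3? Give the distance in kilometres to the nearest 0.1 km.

1632.1 km

WX8: φ = -67.99083°, λ = -149.71833°
TP3: φ = -61.18472°, λ = -118.84861°
Δφ = 6.8061°,  Δλ = 30.8697°
a = sin²(Δφ/2) + cos φ₁ cos φ₂ sin²(Δλ/2) = 0.016318
c = 2·arcsin(√a) = 0.256182 rad = 14.6781°
d = R·c = 6371.01 × 0.256182 = 1632.1 km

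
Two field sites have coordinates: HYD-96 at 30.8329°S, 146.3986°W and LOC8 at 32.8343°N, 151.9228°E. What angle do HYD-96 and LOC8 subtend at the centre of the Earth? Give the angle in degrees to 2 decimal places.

86.31°

Δφ = 63.6672°,  Δλ = -61.6786°
a = sin²(Δφ/2) + cos φ₁ cos φ₂ sin²(Δλ/2) = 0.467809
c = 2·arcsin(√a) = 1.506369 rad = 86.3086°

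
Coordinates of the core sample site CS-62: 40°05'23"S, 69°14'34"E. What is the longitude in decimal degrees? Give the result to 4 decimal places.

69.2428°E

69° + 14′/60 + 34″/3600 = 69 + 0.23333 + 0.00944 = 69.2428°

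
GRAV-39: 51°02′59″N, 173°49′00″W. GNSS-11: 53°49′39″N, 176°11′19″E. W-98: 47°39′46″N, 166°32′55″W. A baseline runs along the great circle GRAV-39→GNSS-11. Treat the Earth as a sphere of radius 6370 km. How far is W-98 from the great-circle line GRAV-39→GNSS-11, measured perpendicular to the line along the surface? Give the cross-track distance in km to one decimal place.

49.1 km

GRAV-39: φ = +51.04972°, λ = -173.81667°
GNSS-11: φ = +53.82750°, λ = +176.18861°
W-98: φ = +47.66278°, λ = -166.54861°
δ₁₃ = central angle GRAV-39→W-98 = 0.101518 rad  (haversine)
θ₁₃ = bearing GRAV-39→W-98 = 122.781°,  θ₁₂ = bearing GRAV-39→GNSS-11 = 298.418°
dₓₜ = R·arcsin(sin δ₁₃ · sin(θ₁₃ − θ₁₂)) = 6370·arcsin(0.10134·sin(-175.637°)) = -49.113 km
|dₓₜ| = 49.113 km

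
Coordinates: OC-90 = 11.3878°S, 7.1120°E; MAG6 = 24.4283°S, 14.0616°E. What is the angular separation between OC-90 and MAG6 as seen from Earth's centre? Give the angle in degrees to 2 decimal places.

Δφ = -13.0405°,  Δλ = 6.9496°
a = sin²(Δφ/2) + cos φ₁ cos φ₂ sin²(Δλ/2) = 0.016173
c = 2·arcsin(√a) = 0.255040 rad = 14.6127°

14.61°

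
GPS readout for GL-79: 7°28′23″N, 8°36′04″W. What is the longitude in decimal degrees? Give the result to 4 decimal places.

8.6011°W

8° + 36′/60 + 4″/3600 = 8 + 0.60000 + 0.00111 = 8.6011°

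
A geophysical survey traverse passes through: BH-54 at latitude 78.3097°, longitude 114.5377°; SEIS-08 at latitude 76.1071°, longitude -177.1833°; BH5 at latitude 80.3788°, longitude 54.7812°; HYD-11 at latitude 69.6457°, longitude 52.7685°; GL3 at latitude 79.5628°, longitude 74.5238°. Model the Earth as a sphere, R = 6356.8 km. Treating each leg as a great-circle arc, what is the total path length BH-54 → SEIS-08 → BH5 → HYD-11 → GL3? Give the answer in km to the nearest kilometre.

BH-54→SEIS-08: c = 0.251198 rad, d = 1596.82 km
SEIS-08→BH5: c = 0.369893 rad, d = 2351.34 km
BH5→HYD-11: c = 0.187520 rad, d = 1192.03 km
HYD-11→GL3: c = 0.197450 rad, d = 1255.15 km
Total = 1596.82 + 2351.34 + 1192.03 + 1255.15 = 6395.33 km

6395 km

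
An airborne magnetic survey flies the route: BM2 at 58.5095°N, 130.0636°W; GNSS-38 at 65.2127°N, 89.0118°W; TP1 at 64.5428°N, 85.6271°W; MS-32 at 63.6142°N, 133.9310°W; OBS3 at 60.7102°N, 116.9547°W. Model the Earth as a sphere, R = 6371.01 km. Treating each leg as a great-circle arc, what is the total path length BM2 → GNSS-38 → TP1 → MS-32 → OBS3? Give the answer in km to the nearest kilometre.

BM2→GNSS-38: c = 0.350166 rad, d = 2230.91 km
GNSS-38→TP1: c = 0.027667 rad, d = 176.27 km
TP1→MS-32: c = 0.359964 rad, d = 2293.33 km
MS-32→OBS3: c = 0.146816 rad, d = 935.36 km
Total = 2230.91 + 176.27 + 2293.33 + 935.36 = 5635.87 km

5636 km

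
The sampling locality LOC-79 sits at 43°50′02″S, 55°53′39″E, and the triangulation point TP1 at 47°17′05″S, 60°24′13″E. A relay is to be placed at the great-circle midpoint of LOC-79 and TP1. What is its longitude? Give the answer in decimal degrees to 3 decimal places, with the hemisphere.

58.080°E

LOC-79: φ = -43.83389°, λ = +55.89417°
TP1: φ = -47.28472°, λ = +60.40361°
Bx = cos φ₂ cos Δλ = 0.676256,  By = cos φ₂ sin Δλ = 0.053335
φₘ = atan2(sin φ₁ + sin φ₂, √((cos φ₁ + Bx)² + By²)) = -45.58147°
λₘ = λ₁ + atan2(By, cos φ₁ + Bx) = 58.07959°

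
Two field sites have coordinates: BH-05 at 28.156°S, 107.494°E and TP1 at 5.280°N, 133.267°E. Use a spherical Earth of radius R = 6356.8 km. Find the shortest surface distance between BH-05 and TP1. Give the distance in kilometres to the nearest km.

4621 km

Δφ = 33.4360°,  Δλ = 25.7730°
a = sin²(Δφ/2) + cos φ₁ cos φ₂ sin²(Δλ/2) = 0.126415
c = 2·arcsin(√a) = 0.727004 rad = 41.6542°
d = R·c = 6356.8 × 0.727004 = 4621.4 km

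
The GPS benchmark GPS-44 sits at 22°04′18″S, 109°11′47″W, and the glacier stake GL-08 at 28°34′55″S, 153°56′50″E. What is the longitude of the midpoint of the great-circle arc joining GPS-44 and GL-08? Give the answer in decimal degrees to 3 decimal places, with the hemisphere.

155.886°W

GPS-44: φ = -22.07167°, λ = -109.19639°
GL-08: φ = -28.58194°, λ = +153.94722°
Bx = cos φ₂ cos Δλ = -0.104833,  By = cos φ₂ sin Δλ = -0.871854
φₘ = atan2(sin φ₁ + sin φ₂, √((cos φ₁ + Bx)² + By²)) = -35.48518°
λₘ = λ₁ + atan2(By, cos φ₁ + Bx) = -155.88635°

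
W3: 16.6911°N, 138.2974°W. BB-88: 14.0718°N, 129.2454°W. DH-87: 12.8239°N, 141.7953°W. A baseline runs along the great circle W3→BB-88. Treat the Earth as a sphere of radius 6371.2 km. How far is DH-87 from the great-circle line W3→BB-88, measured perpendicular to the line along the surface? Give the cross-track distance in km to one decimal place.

δ₁₃ = central angle W3→DH-87 = 0.089662 rad  (haversine)
θ₁₃ = bearing W3→DH-87 = 221.635°,  θ₁₂ = bearing W3→BB-88 = 105.468°
dₓₜ = R·arcsin(sin δ₁₃ · sin(θ₁₃ − θ₁₂)) = 6371.2·arcsin(0.08954·sin(116.167°)) = 512.570 km
|dₓₜ| = 512.570 km

512.6 km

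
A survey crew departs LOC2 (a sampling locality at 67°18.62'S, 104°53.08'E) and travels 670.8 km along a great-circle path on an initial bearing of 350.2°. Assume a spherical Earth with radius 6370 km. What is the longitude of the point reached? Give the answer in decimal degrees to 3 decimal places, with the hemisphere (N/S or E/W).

102.746°E

LOC2: φ = -67.31033°, λ = +104.88467°
δ = d/R = 670.8/6370 = 0.105306 rad
φ₂ = arcsin(sin φ₁ cos δ + cos φ₁ sin δ cos θ)
   = arcsin(-0.92261·0.99446 + 0.38574·0.10511·0.98541) = -61.34735°
λ₂ = λ₁ + atan2(sin θ sin δ cos φ₁, cos δ − sin φ₁ sin φ₂) = 102.74636°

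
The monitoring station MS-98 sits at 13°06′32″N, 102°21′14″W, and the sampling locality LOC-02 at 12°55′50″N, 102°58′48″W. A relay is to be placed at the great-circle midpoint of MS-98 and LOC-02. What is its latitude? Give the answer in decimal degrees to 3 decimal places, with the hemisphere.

MS-98: φ = +13.10889°, λ = -102.35389°
LOC-02: φ = +12.93056°, λ = -102.98000°
Bx = cos φ₂ cos Δλ = 0.974584,  By = cos φ₂ sin Δλ = -0.010650
φₘ = atan2(sin φ₁ + sin φ₂, √((cos φ₁ + Bx)² + By²)) = 13.01991°
λₘ = λ₁ + atan2(By, cos φ₁ + Bx) = -102.66706°

13.020°N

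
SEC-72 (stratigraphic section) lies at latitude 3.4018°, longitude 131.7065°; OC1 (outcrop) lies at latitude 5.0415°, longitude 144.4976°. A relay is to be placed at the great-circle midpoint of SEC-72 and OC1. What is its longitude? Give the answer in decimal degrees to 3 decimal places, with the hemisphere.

Bx = cos φ₂ cos Δλ = 0.971411,  By = cos φ₂ sin Δλ = 0.220541
φₘ = atan2(sin φ₁ + sin φ₂, √((cos φ₁ + Bx)² + By²)) = 4.24799°
λₘ = λ₁ + atan2(By, cos φ₁ + Bx) = 138.09527°

138.095°E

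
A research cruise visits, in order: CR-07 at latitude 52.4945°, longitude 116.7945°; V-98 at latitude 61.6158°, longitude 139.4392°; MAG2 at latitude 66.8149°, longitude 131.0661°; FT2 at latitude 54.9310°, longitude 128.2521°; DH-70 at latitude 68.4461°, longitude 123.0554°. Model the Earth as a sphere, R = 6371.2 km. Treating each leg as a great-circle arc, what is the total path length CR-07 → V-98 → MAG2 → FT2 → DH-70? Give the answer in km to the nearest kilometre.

5250 km

CR-07→V-98: c = 0.265190 rad, d = 1689.58 km
V-98→MAG2: c = 0.110593 rad, d = 704.61 km
MAG2→FT2: c = 0.208734 rad, d = 1329.88 km
FT2→DH-70: c = 0.239567 rad, d = 1526.33 km
Total = 1689.58 + 704.61 + 1329.88 + 1526.33 = 5250.40 km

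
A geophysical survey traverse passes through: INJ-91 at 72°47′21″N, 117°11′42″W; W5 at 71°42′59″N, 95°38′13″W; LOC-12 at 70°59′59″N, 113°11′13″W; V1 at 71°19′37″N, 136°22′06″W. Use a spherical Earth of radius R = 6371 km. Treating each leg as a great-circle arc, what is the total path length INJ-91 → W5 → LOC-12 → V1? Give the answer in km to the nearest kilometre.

2191 km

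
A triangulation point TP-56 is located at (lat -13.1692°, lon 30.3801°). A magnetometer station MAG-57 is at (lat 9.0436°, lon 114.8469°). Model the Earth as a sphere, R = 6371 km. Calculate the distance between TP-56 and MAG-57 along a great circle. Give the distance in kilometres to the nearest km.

9645 km

Δφ = 22.2128°,  Δλ = 84.4668°
a = sin²(Δφ/2) + cos φ₁ cos φ₂ sin²(Δλ/2) = 0.471546
c = 2·arcsin(√a) = 1.513857 rad = 86.7376°
d = R·c = 6371 × 1.513857 = 9644.8 km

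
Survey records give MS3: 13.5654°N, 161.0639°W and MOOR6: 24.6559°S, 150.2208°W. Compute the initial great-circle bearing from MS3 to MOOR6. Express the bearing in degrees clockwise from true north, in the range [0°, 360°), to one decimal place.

164.5°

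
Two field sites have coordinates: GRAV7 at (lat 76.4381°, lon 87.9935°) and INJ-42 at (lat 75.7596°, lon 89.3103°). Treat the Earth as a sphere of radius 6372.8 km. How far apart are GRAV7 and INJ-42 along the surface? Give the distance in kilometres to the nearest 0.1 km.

83.3 km

Δφ = -0.6785°,  Δλ = 1.3168°
a = sin²(Δφ/2) + cos φ₁ cos φ₂ sin²(Δλ/2) = 0.000043
c = 2·arcsin(√a) = 0.013065 rad = 0.7486°
d = R·c = 6372.8 × 0.013065 = 83.3 km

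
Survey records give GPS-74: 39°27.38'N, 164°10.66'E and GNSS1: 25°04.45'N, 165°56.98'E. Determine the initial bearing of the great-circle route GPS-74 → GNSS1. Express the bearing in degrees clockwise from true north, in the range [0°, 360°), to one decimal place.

GPS-74: φ = +39.45633°, λ = +164.17767°
GNSS1: φ = +25.07417°, λ = +165.94967°
Δλ = 1.7720°
y = sin Δλ · cos φ₂ = 0.028008
x = cos φ₁ sin φ₂ − sin φ₁ cos φ₂ cos Δλ = -0.248113
θ = atan2(y, x) = 173.5594° → 173.5594° (mod 360°)

173.6°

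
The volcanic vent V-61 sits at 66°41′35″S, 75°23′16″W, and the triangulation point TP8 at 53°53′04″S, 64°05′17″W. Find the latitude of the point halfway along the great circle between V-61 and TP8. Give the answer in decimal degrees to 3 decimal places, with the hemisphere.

V-61: φ = -66.69306°, λ = -75.38778°
TP8: φ = -53.88444°, λ = -64.08806°
Bx = cos φ₂ cos Δλ = 0.577990,  By = cos φ₂ sin Δλ = 0.115491
φₘ = atan2(sin φ₁ + sin φ₂, √((cos φ₁ + Bx)² + By²)) = -60.40405°
λₘ = λ₁ + atan2(By, cos φ₁ + Bx) = -68.62314°

60.404°S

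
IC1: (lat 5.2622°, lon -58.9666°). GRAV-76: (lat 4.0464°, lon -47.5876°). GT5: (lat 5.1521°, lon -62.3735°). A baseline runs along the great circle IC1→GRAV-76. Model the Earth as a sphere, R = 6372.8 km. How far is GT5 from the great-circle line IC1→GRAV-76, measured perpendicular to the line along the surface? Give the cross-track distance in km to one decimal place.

48.2 km

δ₁₃ = central angle IC1→GT5 = 0.059247 rad  (haversine)
θ₁₃ = bearing IC1→GT5 = 268.297°,  θ₁₂ = bearing IC1→GRAV-76 = 95.635°
dₓₜ = R·arcsin(sin δ₁₃ · sin(θ₁₃ − θ₁₂)) = 6372.8·arcsin(0.05921·sin(172.661°)) = 48.202 km
|dₓₜ| = 48.202 km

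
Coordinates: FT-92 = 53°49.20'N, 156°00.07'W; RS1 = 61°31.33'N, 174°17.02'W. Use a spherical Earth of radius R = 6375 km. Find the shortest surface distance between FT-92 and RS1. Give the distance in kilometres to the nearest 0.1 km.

FT-92: φ = +53.82000°, λ = -156.00117°
RS1: φ = +61.52217°, λ = -174.28367°
Δφ = 7.7022°,  Δλ = -18.2825°
a = sin²(Δφ/2) + cos φ₁ cos φ₂ sin²(Δλ/2) = 0.011615
c = 2·arcsin(√a) = 0.215967 rad = 12.3740°
d = R·c = 6375 × 0.215967 = 1376.8 km

1376.8 km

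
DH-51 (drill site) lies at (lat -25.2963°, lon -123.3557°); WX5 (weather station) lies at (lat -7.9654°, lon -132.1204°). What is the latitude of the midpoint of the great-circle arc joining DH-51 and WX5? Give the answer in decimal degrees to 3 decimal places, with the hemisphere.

16.677°S

Bx = cos φ₂ cos Δλ = 0.978787,  By = cos φ₂ sin Δλ = -0.150907
φₘ = atan2(sin φ₁ + sin φ₂, √((cos φ₁ + Bx)² + By²)) = -16.67682°
λₘ = λ₁ + atan2(By, cos φ₁ + Bx) = -127.93794°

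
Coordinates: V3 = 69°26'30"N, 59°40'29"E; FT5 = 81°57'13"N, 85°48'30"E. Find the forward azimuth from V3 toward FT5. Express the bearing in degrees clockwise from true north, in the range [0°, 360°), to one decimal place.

V3: φ = +69.44167°, λ = +59.67472°
FT5: φ = +81.95361°, λ = +85.80833°
Δλ = 26.1336°
y = sin Δλ · cos φ₂ = 0.061654
x = cos φ₁ sin φ₂ − sin φ₁ cos φ₂ cos Δλ = 0.230042
θ = atan2(y, x) = 15.0034° → 15.0034° (mod 360°)

15.0°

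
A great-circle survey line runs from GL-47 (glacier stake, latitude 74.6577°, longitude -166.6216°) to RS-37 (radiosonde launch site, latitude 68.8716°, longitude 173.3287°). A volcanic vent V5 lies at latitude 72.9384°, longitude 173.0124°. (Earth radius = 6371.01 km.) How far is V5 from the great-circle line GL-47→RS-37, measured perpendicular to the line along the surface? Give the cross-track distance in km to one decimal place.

δ₁₃ = central angle GL-47→V5 = 0.103030 rad  (haversine)
θ₁₃ = bearing GL-47→V5 = 263.122°,  θ₁₂ = bearing GL-47→RS-37 = 237.165°
dₓₜ = R·arcsin(sin δ₁₃ · sin(θ₁₃ − θ₁₂)) = 6371.01·arcsin(0.10285·sin(25.958°)) = 286.902 km
|dₓₜ| = 286.902 km

286.9 km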